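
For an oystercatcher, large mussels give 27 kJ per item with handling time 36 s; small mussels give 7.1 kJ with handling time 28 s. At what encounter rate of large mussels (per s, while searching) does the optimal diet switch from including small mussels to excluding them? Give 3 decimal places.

0.014 per s

At the threshold, the rate on large mussels alone equals the profitability of small mussels: λ·27/(1 + λ·36) = 7.1/28 = 0.2536.
Rearranging, λ(27 − 0.2536×36) = 0.2536, so λ = 0.2536/17.87 = 0.01419 per s.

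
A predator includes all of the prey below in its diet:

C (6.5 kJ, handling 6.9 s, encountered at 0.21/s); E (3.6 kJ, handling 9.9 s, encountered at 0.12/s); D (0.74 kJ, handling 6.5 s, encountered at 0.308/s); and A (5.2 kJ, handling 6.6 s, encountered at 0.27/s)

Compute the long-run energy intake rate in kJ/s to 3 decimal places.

R = (0.21×6.5 + 0.12×3.6 + 0.308×0.74 + 0.27×5.2) / (1 + 0.21×6.9 + 0.12×9.9 + 0.308×6.5 + 0.27×6.6) = 3.429/7.421 = 0.4621 kJ/s.

0.462 kJ/s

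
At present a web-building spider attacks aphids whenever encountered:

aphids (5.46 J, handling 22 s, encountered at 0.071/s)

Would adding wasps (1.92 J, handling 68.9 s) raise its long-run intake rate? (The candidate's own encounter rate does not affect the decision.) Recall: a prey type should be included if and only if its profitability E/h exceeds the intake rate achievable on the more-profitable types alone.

Current rate: (0.071×5.46)/(1 + 0.071×22) = 0.1513 J/s.
wasps: E/h = 1.92/68.9 = 0.02787 J/s.
0.02787 < 0.1513, so adding wasps would lower the average — exclude it.

No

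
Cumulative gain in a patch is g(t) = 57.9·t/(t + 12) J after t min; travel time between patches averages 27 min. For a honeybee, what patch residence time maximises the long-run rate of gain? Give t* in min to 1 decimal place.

18.0 min

Optimal t* satisfies g'(t*) = g(t*)/(T + t*).
g'(t) = 57.9·12/(t + 12)². Setting 57.9·12/(t+12)² = 57.9t/[(t+12)(27+t)] gives 12(27+t) = t(t+12), so t² = 12×27 = 324.
t* = √324 = 18 min.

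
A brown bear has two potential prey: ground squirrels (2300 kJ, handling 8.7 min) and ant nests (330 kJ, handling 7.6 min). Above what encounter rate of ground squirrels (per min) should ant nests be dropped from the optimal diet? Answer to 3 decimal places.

0.023 per min

The zero-one rule: include ant nests iff E₂/h₂ > λE₁/(1+λh₁). Equality gives the switch point.
λE₁h₂ = E₂ + λE₂h₁ ⇒ λ = E₂/(E₁h₂ − E₂h₁) = 330/(1.748e+04 − 2871) = 0.02259 per min.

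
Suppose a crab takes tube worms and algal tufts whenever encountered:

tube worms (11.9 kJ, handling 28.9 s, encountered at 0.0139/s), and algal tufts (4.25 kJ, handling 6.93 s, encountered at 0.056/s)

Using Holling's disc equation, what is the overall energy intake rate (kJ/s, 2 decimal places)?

Energy encountered per unit search time: 0.0139×11.9 + 0.056×4.25 = 0.4034 kJ/s.
Handling time per unit search time: 0.0139×28.9 + 0.056×6.93 = 0.7898.
Rate = 0.4034/(1 + 0.7898) = 0.2254 kJ/s.

0.23 kJ/s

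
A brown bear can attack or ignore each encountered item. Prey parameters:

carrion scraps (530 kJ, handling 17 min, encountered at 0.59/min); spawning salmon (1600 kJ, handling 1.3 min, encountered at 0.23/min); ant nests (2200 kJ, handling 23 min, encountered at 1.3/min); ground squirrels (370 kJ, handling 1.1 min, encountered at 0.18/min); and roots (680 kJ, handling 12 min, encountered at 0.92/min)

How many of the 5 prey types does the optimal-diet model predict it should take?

E/h in descending order: spawning salmon 1.23e+03, ground squirrels 336, ant nests 95.7, roots 56.7, carrion scraps 31.2 kJ/min. The optimal diet is the largest prefix of this list for which every included type satisfies E_i/h_i > R on the types above it.
Rate on top 1: 283.3. ground squirrels: 336 > 283.3 → include.
Rate on top 2: 290.3. ant nests: 95.7 < 290.3 → exclude; stop.
Optimal diet: spawning salmon, ground squirrels — 2 of 5 types.

2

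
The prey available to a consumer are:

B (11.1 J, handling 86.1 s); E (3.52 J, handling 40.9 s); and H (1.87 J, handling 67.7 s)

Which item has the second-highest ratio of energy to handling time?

In descending order of E/h:
B: 11.1/86.1 = 0.129 J/s
E: 3.52/40.9 = 0.0861 J/s
H: 1.87/67.7 = 0.0276 J/s

E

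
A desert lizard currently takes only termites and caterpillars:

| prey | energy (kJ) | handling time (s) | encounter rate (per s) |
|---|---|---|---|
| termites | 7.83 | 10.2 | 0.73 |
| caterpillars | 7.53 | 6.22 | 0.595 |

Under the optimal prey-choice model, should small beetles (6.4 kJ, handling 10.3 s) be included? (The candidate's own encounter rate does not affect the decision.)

Current rate: (0.73×7.83 + 0.595×7.53)/(1 + 0.73×10.2 + 0.595×6.22) = 0.8394 kJ/s.
Profitability of small beetles: 6.4/10.3 = 0.6214 kJ/s.
0.6214 < 0.8394, so adding small beetles would lower the average — exclude it.

No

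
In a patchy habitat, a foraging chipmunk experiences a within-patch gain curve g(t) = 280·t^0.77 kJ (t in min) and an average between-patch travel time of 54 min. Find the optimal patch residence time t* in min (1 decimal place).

180.8 min

Optimal t* satisfies g'(t*) = g(t*)/(T + t*).
g'(t) = 0.77·280·t^-0.23. Setting 0.77·280·t^-0.23 = 280·t^0.77/(54+t) gives 0.77(54+t) = t, so 0.23·t = 0.77×54.
t* = 0.77×54/0.23 = 180.8 min.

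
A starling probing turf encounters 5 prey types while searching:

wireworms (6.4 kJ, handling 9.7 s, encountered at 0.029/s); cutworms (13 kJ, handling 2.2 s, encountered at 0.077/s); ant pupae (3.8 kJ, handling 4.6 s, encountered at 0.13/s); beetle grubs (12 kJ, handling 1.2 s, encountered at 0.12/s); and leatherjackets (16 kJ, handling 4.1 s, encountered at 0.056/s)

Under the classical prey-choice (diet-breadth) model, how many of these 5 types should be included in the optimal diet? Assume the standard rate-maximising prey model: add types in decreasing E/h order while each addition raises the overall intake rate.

Rank by E/h (kJ/s): beetle grubs 10, cutworms 5.91, leatherjackets 3.9, ant pupae 0.826, wireworms 0.66. Include each in turn until the next type's E/h falls below the running intake rate.
Rate on top 1: 1.259. cutworms: 5.91 > 1.259 → include.
Rate on top 2: 1.859. leatherjackets: 3.9 > 1.859 → include.
Rate on top 3: 2.163. ant pupae: 0.826 < 2.163 → exclude; stop.
Optimal diet: beetle grubs, cutworms, leatherjackets — 3 of 5 types.

3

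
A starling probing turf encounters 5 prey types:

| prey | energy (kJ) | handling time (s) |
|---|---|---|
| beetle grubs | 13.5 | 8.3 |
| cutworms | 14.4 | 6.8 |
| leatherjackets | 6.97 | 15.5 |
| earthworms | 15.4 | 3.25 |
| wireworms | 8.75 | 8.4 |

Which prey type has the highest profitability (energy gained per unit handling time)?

In descending order of E/h:
earthworms: 15.4/3.25 = 4.74 kJ/s
cutworms: 14.4/6.8 = 2.12 kJ/s
beetle grubs: 13.5/8.3 = 1.63 kJ/s
wireworms: 8.75/8.4 = 1.04 kJ/s
leatherjackets: 6.97/15.5 = 0.45 kJ/s

earthworms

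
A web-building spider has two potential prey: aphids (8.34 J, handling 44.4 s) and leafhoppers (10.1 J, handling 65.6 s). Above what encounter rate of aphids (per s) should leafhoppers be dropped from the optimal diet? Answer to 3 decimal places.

0.102 per s

Drop leafhoppers once their profitability E₂/h₂ falls below the rate achievable on aphids alone: E₂/h₂ = λE₁/(1 + λh₁).
Solve for λ: λE₁h₂ = E₂(1 + λh₁) → λ(E₁h₂ − E₂h₁) = E₂ → λ = E₂/(E₁h₂ − E₂h₁).
λ = 10.1/(8.34×65.6 − 10.1×44.4) = 10.1/98.66 = 0.1024 per s.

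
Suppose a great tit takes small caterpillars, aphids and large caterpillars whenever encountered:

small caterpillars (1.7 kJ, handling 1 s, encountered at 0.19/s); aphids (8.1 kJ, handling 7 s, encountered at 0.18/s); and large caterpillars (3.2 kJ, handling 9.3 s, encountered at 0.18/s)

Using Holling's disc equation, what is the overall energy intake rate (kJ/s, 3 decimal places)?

R = (0.19×1.7 + 0.18×8.1 + 0.18×3.2) / (1 + 0.19×1 + 0.18×7 + 0.18×9.3) = 2.357/4.124 = 0.5715 kJ/s.

0.572 kJ/s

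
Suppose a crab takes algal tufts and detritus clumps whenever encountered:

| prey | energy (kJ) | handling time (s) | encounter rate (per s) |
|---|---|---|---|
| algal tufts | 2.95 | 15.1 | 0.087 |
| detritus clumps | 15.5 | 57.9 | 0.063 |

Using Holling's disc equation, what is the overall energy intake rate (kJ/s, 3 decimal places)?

R = Σλ_iE_i / (1 + Σλ_ih_i)
Numerator: 0.087×2.95 + 0.063×15.5 = 1.233
Denominator: 1 + 0.087×15.1 + 0.063×57.9 = 5.961
R = 1.233/5.961 = 0.2069 kJ/s

0.207 kJ/s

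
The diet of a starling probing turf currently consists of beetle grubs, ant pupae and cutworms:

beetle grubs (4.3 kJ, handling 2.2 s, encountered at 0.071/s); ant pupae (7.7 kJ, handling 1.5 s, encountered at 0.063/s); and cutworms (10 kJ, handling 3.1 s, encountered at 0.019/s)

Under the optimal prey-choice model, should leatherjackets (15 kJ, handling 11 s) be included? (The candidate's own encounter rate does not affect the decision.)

Yes

On beetle grubs, ant pupae and cutworms alone, R = ΣλE/(1+Σλh) = 0.9804/1.31 = 0.7486 kJ/s.
leatherjackets: E/h = 15/11 = 1.364 kJ/s.
1.364 > 0.7486, so adding leatherjackets raises the average — include it.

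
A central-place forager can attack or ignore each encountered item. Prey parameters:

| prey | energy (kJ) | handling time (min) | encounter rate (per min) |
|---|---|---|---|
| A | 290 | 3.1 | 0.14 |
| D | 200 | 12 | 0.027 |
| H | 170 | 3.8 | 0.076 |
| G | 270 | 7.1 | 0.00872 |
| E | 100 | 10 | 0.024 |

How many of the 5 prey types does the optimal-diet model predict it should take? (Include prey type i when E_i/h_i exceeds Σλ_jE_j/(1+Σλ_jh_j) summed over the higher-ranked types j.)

E/h in descending order: A 93.5, H 44.7, G 38, D 16.7, E 10 kJ/min. The optimal diet is the largest prefix of this list for which every included type satisfies E_i/h_i > R on the types above it.
Rate on top 1: 28.31. H: 44.7 > 28.31 → include.
Rate on top 2: 31.07. G: 38 > 31.07 → include.
Rate on top 3: 31.31. D: 16.7 < 31.31 → exclude; stop.
Optimal diet: A, H, G — 3 of 5 types.

3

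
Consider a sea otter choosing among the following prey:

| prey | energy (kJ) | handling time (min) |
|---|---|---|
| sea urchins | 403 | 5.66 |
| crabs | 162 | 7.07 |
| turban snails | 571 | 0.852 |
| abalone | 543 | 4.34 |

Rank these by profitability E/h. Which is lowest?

crabs

Profitability E/h (kJ/min): sea urchins = 403/5.66 = 71.2, crabs = 162/7.07 = 22.9, turban snails = 571/0.852 = 670, abalone = 543/4.34 = 125.
Ranked: turban snails > abalone > sea urchins > crabs.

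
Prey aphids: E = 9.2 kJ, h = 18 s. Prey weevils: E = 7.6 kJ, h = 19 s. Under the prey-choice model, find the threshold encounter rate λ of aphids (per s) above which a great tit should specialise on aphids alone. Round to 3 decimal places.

0.200 per s

The zero-one rule: include weevils iff E₂/h₂ > λE₁/(1+λh₁). Equality gives the switch point.
λE₁h₂ = E₂ + λE₂h₁ ⇒ λ = E₂/(E₁h₂ − E₂h₁) = 7.6/(174.8 − 136.8) = 0.2 per s.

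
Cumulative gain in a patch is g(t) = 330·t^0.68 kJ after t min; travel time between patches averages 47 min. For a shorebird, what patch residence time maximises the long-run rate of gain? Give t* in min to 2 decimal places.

99.88 min

Optimal t* satisfies g'(t*) = g(t*)/(T + t*).
g'(t) = 0.68·330·t^-0.32. Setting 0.68·330·t^-0.32 = 330·t^0.68/(47+t) gives 0.68(47+t) = t, so 0.32·t = 0.68×47.
t* = 0.68×47/0.32 = 99.88 min.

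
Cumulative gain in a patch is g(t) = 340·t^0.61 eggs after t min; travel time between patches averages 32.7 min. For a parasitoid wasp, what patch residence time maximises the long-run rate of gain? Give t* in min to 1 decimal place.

Maximise g(t)/(T+t): set derivative to zero → g'(t)(T+t) = g(t).
g'(t) = 0.61·340·t^-0.39. Setting 0.61·340·t^-0.39 = 340·t^0.61/(32.7+t) gives 0.61(32.7+t) = t, so 0.39·t = 0.61×32.7.
t* = 0.61×32.7/0.39 = 51.15 min.

51.1 min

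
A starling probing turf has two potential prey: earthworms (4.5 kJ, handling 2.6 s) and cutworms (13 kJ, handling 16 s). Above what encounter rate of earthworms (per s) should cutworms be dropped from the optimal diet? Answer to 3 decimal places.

0.340 per s

The zero-one rule: include cutworms iff E₂/h₂ > λE₁/(1+λh₁). Equality gives the switch point.
λE₁h₂ = E₂ + λE₂h₁ ⇒ λ = E₂/(E₁h₂ − E₂h₁) = 13/(72 − 33.8) = 0.3403 per s.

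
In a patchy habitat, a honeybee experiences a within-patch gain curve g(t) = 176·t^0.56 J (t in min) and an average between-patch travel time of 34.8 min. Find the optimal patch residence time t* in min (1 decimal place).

Optimal t* satisfies g'(t*) = g(t*)/(T + t*).
g'(t) = 0.56·176·t^-0.44. Setting 0.56·176·t^-0.44 = 176·t^0.56/(34.8+t) gives 0.56(34.8+t) = t, so 0.44·t = 0.56×34.8.
t* = 0.56×34.8/0.44 = 44.29 min.

44.3 min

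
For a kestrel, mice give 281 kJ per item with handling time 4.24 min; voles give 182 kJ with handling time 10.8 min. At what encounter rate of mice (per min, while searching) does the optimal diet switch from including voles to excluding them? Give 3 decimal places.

0.080 per min

Drop voles once their profitability E₂/h₂ falls below the rate achievable on mice alone: E₂/h₂ = λE₁/(1 + λh₁).
Solve for λ: λE₁h₂ = E₂(1 + λh₁) → λ(E₁h₂ − E₂h₁) = E₂ → λ = E₂/(E₁h₂ − E₂h₁).
λ = 182/(281×10.8 − 182×4.24) = 182/2263 = 0.08042 per min.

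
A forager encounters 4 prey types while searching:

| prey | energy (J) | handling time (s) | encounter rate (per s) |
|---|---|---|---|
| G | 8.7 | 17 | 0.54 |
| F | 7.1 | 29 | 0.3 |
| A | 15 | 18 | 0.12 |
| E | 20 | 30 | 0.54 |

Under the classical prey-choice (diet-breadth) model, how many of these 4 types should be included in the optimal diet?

Profitabilities (E/h, J/s): A 0.833, E 0.667, G 0.512, F 0.245. Add prey in this order while the next type's profitability exceeds the intake rate on those already taken.
Rate on top 1: 0.5696. E: 0.667 > 0.5696 → include.
Rate on top 2: 0.6508. G: 0.512 < 0.6508 → exclude; stop.
Optimal diet: A, E — 2 of 4 types.

2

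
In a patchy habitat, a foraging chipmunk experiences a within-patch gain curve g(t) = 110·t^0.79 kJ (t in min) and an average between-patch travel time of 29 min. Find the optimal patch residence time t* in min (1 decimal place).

Maximise g(t)/(T+t): set derivative to zero → g'(t)(T+t) = g(t).
g'(t) = 0.79·110·t^-0.21. Setting 0.79·110·t^-0.21 = 110·t^0.79/(29+t) gives 0.79(29+t) = t, so 0.21·t = 0.79×29.
t* = 0.79×29/0.21 = 109.1 min.

109.1 min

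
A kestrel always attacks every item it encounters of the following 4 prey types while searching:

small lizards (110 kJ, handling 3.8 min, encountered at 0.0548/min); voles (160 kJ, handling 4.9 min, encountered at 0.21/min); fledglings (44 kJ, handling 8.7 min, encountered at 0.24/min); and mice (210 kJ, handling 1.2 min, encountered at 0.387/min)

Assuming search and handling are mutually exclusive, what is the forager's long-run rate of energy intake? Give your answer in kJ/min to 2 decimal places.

27.45 kJ/min

R = (0.0548×110 + 0.21×160 + 0.24×44 + 0.387×210) / (1 + 0.0548×3.8 + 0.21×4.9 + 0.24×8.7 + 0.387×1.2) = 131.5/4.79 = 27.45 kJ/min.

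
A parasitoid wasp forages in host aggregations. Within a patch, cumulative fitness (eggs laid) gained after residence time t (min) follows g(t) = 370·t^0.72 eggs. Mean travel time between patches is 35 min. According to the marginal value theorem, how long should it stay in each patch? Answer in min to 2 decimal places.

90.00 min

By the marginal value theorem, leave when the instantaneous gain rate g'(t) equals the habitat-wide average g(t)/(T + t).
g'(t) = 0.72·370·t^-0.28. Setting 0.72·370·t^-0.28 = 370·t^0.72/(35+t) gives 0.72(35+t) = t, so 0.28·t = 0.72×35.
t* = 0.72×35/0.28 = 90 min.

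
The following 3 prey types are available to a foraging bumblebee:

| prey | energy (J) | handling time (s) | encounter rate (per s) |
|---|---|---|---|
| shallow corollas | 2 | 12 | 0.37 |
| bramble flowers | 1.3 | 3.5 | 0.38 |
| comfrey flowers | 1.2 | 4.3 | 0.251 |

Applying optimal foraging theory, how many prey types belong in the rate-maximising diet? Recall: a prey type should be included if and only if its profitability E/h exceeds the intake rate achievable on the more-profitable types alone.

2

Rank by E/h (J/s): bramble flowers 0.371, comfrey flowers 0.279, shallow corollas 0.167. Include each in turn until the next type's E/h falls below the running intake rate.
Rate on top 1: 0.212. comfrey flowers: 0.279 > 0.212 → include.
Rate on top 2: 0.2332. shallow corollas: 0.167 < 0.2332 → exclude; stop.
Optimal diet: bramble flowers, comfrey flowers — 2 of 3 types.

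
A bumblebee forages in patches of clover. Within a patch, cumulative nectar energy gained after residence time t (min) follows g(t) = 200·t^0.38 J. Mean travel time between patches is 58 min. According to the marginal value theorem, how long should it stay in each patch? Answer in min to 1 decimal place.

35.5 min

Optimal t* satisfies g'(t*) = g(t*)/(T + t*).
g'(t) = 0.38·200·t^-0.62. Setting 0.38·200·t^-0.62 = 200·t^0.38/(58+t) gives 0.38(58+t) = t, so 0.62·t = 0.38×58.
t* = 0.38×58/0.62 = 35.55 min.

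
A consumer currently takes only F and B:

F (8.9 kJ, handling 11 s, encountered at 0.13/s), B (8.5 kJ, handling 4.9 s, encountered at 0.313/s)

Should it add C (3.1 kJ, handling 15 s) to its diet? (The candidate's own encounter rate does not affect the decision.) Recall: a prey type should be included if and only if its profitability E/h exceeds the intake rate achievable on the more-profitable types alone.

On F and B alone, R = ΣλE/(1+Σλh) = 3.817/3.964 = 0.9631 kJ/s.
Profitability of C: 3.1/15 = 0.2067 kJ/s.
0.2067 < 0.9631, so adding C would lower the average — exclude it.

No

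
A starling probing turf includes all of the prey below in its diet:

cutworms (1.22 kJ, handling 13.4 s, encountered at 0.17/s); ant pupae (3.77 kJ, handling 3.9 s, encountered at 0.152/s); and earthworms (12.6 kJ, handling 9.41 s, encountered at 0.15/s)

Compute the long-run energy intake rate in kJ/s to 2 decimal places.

R = (0.17×1.22 + 0.152×3.77 + 0.15×12.6) / (1 + 0.17×13.4 + 0.152×3.9 + 0.15×9.41) = 2.67/5.282 = 0.5055 kJ/s.

0.51 kJ/s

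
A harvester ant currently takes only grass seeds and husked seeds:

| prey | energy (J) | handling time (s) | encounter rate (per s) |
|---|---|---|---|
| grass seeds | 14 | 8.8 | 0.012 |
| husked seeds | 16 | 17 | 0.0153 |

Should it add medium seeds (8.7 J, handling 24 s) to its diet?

Yes

Current rate: (0.012×14 + 0.0153×16)/(1 + 0.012×8.8 + 0.0153×17) = 0.3023 J/s.
Profitability of medium seeds: 8.7/24 = 0.3625 J/s.
0.3625 > 0.3023, so adding medium seeds raises the average — include it.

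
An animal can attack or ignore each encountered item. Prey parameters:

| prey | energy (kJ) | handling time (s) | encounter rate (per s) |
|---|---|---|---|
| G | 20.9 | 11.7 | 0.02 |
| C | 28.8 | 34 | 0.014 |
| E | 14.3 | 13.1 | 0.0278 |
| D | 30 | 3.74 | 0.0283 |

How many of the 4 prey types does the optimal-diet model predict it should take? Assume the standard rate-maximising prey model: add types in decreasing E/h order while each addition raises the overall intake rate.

Rank by E/h (kJ/s): D 8.02, G 1.79, E 1.09, C 0.847. Include each in turn until the next type's E/h falls below the running intake rate.
Rate on top 1: 0.7677. G: 1.79 > 0.7677 → include.
Rate on top 2: 0.9456. E: 1.09 > 0.9456 → include.
Rate on top 3: 0.9768. C: 0.847 < 0.9768 → exclude; stop.
Optimal diet: D, G, E — 3 of 4 types.

3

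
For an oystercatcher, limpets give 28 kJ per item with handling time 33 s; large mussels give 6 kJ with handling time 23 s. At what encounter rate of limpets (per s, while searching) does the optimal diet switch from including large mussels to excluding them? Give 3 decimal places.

0.013 per s

At the threshold, the rate on limpets alone equals the profitability of large mussels: λ·28/(1 + λ·33) = 6/23 = 0.2609.
Rearranging, λ(28 − 0.2609×33) = 0.2609, so λ = 0.2609/19.39 = 0.01345 per s.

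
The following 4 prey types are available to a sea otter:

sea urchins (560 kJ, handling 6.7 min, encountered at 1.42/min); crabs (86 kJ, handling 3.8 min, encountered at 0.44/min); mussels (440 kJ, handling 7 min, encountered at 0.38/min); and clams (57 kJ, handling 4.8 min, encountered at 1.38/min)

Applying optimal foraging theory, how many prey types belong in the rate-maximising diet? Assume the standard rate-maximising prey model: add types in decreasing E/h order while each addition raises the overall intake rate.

Rank by E/h (kJ/min): sea urchins 83.6, mussels 62.9, crabs 22.6, clams 11.9. Include each in turn until the next type's E/h falls below the running intake rate.
Rate on top 1: 75.63. mussels: 62.9 < 75.63 → exclude; stop.
Optimal diet: sea urchins — 1 of 4 types.

1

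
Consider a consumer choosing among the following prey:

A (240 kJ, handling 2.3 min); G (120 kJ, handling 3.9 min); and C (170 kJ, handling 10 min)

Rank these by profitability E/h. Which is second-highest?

Profitability E/h (kJ/min): A = 240/2.3 = 104, G = 120/3.9 = 30.8, C = 170/10 = 17.
Ranked: A > G > C.

G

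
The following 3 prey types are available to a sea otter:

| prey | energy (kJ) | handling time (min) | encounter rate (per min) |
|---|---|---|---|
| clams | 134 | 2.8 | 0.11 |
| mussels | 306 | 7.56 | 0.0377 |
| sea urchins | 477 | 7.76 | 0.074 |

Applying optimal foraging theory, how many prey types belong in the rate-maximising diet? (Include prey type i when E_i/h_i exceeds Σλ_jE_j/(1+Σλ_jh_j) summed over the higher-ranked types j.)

Profitabilities (E/h, kJ/min): sea urchins 61.5, clams 47.9, mussels 40.5. Add prey in this order while the next type's profitability exceeds the intake rate on those already taken.
Rate on top 1: 22.42. clams: 47.9 > 22.42 → include.
Rate on top 2: 26.58. mussels: 40.5 > 26.58 → include.
Optimal diet: sea urchins, clams, mussels — 3 of 3 types.

3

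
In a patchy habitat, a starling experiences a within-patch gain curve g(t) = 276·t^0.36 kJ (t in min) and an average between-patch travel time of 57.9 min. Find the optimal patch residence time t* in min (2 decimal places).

Optimal t* satisfies g'(t*) = g(t*)/(T + t*).
g'(t) = 0.36·276·t^-0.64. Setting 0.36·276·t^-0.64 = 276·t^0.36/(57.9+t) gives 0.36(57.9+t) = t, so 0.64·t = 0.36×57.9.
t* = 0.36×57.9/0.64 = 32.57 min.

32.57 min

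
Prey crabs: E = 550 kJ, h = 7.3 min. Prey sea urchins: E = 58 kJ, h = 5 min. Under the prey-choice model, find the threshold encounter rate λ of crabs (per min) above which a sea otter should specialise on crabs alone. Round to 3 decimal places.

At the threshold, the rate on crabs alone equals the profitability of sea urchins: λ·550/(1 + λ·7.3) = 58/5 = 11.6.
Rearranging, λ(550 − 11.6×7.3) = 11.6, so λ = 11.6/465.3 = 0.02493 per min.

0.025 per min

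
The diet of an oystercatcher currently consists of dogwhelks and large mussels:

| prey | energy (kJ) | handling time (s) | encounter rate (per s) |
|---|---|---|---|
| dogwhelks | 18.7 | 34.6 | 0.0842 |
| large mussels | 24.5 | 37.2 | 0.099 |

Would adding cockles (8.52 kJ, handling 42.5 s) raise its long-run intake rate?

On dogwhelks and large mussels alone, R = ΣλE/(1+Σλh) = 4/7.596 = 0.5266 kJ/s.
Profitability of cockles: 8.52/42.5 = 0.2005 kJ/s.
0.2005 < 0.5266, so adding cockles would lower the average — exclude it.

No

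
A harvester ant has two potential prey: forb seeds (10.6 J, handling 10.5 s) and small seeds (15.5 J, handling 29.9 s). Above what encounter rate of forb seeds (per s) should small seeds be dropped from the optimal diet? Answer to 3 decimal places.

At the threshold, the rate on forb seeds alone equals the profitability of small seeds: λ·10.6/(1 + λ·10.5) = 15.5/29.9 = 0.5184.
Rearranging, λ(10.6 − 0.5184×10.5) = 0.5184, so λ = 0.5184/5.157 = 0.1005 per s.

0.101 per s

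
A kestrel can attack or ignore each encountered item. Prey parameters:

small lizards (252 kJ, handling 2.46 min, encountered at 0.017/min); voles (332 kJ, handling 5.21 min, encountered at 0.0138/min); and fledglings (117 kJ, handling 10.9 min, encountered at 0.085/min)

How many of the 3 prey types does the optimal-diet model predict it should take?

3

Profitabilities (E/h, kJ/min): small lizards 102, voles 63.7, fledglings 10.7. Add prey in this order while the next type's profitability exceeds the intake rate on those already taken.
Rate on top 1: 4.112. voles: 63.7 > 4.112 → include.
Rate on top 2: 7.96. fledglings: 10.7 > 7.96 → include.
Optimal diet: small lizards, voles, fledglings — 3 of 3 types.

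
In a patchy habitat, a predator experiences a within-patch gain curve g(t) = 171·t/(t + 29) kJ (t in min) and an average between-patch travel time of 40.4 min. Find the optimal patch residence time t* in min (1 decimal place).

34.2 min

Optimal t* satisfies g'(t*) = g(t*)/(T + t*).
g'(t) = 171·29/(t + 29)². Setting 171·29/(t+29)² = 171t/[(t+29)(40.4+t)] gives 29(40.4+t) = t(t+29), so t² = 29×40.4 = 1172.
t* = √1172 = 34.23 min.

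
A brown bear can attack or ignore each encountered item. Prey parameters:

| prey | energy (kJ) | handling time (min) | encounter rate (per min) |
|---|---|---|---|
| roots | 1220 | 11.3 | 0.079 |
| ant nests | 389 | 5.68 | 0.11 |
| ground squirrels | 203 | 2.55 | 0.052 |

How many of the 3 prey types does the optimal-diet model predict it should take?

3

Rank by E/h (kJ/min): roots 108, ground squirrels 79.6, ant nests 68.5. Include each in turn until the next type's E/h falls below the running intake rate.
Rate on top 1: 50.92. ground squirrels: 79.6 > 50.92 → include.
Rate on top 2: 52.8. ant nests: 68.5 > 52.8 → include.
Optimal diet: roots, ground squirrels, ant nests — 3 of 3 types.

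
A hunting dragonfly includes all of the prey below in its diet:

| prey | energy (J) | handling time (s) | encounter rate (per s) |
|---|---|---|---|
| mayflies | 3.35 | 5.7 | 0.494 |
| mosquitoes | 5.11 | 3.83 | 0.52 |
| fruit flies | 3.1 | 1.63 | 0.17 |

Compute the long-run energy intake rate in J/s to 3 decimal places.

Energy encountered per unit search time: 0.494×3.35 + 0.52×5.11 + 0.17×3.1 = 4.839 J/s.
Handling time per unit search time: 0.494×5.7 + 0.52×3.83 + 0.17×1.63 = 5.085.
Rate = 4.839/(1 + 5.085) = 0.7953 J/s.

0.795 J/s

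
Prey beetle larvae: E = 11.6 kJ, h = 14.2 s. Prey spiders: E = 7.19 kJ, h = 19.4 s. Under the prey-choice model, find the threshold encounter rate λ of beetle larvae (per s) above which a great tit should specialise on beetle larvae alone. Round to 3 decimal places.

0.058 per s

At the threshold, the rate on beetle larvae alone equals the profitability of spiders: λ·11.6/(1 + λ·14.2) = 7.19/19.4 = 0.3706.
Rearranging, λ(11.6 − 0.3706×14.2) = 0.3706, so λ = 0.3706/6.337 = 0.05848 per s.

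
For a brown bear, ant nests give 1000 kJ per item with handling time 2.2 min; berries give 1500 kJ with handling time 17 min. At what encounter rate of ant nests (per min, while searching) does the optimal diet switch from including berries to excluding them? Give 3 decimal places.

The zero-one rule: include berries iff E₂/h₂ > λE₁/(1+λh₁). Equality gives the switch point.
λE₁h₂ = E₂ + λE₂h₁ ⇒ λ = E₂/(E₁h₂ − E₂h₁) = 1500/(1.7e+04 − 3300) = 0.1095 per min.

0.109 per min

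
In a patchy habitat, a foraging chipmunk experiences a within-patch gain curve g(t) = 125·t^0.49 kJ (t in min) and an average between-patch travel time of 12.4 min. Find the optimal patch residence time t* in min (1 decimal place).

Optimal t* satisfies g'(t*) = g(t*)/(T + t*).
g'(t) = 0.49·125·t^-0.51. Setting 0.49·125·t^-0.51 = 125·t^0.49/(12.4+t) gives 0.49(12.4+t) = t, so 0.51·t = 0.49×12.4.
t* = 0.49×12.4/0.51 = 11.91 min.

11.9 min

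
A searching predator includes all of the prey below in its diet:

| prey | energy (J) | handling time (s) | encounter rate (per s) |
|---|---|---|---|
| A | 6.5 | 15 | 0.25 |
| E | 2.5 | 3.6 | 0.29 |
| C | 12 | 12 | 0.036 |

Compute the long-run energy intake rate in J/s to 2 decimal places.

0.45 J/s

R = (0.25×6.5 + 0.29×2.5 + 0.036×12) / (1 + 0.25×15 + 0.29×3.6 + 0.036×12) = 2.782/6.226 = 0.4468 J/s.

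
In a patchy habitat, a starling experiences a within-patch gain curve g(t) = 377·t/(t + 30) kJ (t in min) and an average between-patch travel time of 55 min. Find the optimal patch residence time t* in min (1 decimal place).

By the marginal value theorem, leave when the instantaneous gain rate g'(t) equals the habitat-wide average g(t)/(T + t).
g'(t) = 377·30/(t + 30)². Setting 377·30/(t+30)² = 377t/[(t+30)(55+t)] gives 30(55+t) = t(t+30), so t² = 30×55 = 1650.
t* = √1650 = 40.62 min.

40.6 min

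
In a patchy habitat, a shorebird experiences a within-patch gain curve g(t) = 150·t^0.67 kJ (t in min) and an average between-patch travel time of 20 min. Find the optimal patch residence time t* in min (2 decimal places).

Maximise g(t)/(T+t): set derivative to zero → g'(t)(T+t) = g(t).
g'(t) = 0.67·150·t^-0.33. Setting 0.67·150·t^-0.33 = 150·t^0.67/(20+t) gives 0.67(20+t) = t, so 0.33·t = 0.67×20.
t* = 0.67×20/0.33 = 40.61 min.

40.61 min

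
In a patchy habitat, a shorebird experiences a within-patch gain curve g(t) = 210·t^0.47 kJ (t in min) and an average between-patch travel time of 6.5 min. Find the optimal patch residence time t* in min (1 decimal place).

5.8 min

Maximise g(t)/(T+t): set derivative to zero → g'(t)(T+t) = g(t).
g'(t) = 0.47·210·t^-0.53. Setting 0.47·210·t^-0.53 = 210·t^0.47/(6.5+t) gives 0.47(6.5+t) = t, so 0.53·t = 0.47×6.5.
t* = 0.47×6.5/0.53 = 5.764 min.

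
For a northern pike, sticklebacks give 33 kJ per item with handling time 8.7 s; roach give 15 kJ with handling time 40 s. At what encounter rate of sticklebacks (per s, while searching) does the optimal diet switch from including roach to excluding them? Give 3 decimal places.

At the threshold, the rate on sticklebacks alone equals the profitability of roach: λ·33/(1 + λ·8.7) = 15/40 = 0.375.
Rearranging, λ(33 − 0.375×8.7) = 0.375, so λ = 0.375/29.74 = 0.01261 per s.

0.013 per s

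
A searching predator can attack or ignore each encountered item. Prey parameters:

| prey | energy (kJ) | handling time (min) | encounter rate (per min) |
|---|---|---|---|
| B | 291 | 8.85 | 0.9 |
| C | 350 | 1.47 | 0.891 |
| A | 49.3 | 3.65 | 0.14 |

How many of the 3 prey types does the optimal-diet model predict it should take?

1

Profitabilities (E/h, kJ/min): C 238, B 32.9, A 13.5. Add prey in this order while the next type's profitability exceeds the intake rate on those already taken.
Rate on top 1: 135. B: 32.9 < 135 → exclude; stop.
Optimal diet: C — 1 of 3 types.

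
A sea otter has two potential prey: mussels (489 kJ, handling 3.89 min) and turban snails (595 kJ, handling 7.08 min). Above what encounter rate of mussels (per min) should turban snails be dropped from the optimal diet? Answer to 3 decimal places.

0.518 per min

The zero-one rule: include turban snails iff E₂/h₂ > λE₁/(1+λh₁). Equality gives the switch point.
λE₁h₂ = E₂ + λE₂h₁ ⇒ λ = E₂/(E₁h₂ − E₂h₁) = 595/(3462 − 2315) = 0.5185 per min.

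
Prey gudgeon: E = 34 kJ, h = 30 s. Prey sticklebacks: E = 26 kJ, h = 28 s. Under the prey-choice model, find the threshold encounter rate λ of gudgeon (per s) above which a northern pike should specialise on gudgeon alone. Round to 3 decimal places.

At the threshold, the rate on gudgeon alone equals the profitability of sticklebacks: λ·34/(1 + λ·30) = 26/28 = 0.9286.
Rearranging, λ(34 − 0.9286×30) = 0.9286, so λ = 0.9286/6.143 = 0.1512 per s.

0.151 per s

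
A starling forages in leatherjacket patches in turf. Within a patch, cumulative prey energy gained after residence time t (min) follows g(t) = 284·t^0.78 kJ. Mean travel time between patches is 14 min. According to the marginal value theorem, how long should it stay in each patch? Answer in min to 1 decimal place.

Maximise g(t)/(T+t): set derivative to zero → g'(t)(T+t) = g(t).
g'(t) = 0.78·284·t^-0.22. Setting 0.78·284·t^-0.22 = 284·t^0.78/(14+t) gives 0.78(14+t) = t, so 0.22·t = 0.78×14.
t* = 0.78×14/0.22 = 49.64 min.

49.6 min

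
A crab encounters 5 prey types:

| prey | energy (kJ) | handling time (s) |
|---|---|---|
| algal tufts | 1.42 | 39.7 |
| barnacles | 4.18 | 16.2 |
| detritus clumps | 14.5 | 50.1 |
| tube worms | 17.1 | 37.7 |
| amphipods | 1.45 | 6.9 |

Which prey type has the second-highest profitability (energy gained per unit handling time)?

Profitability E/h (kJ/s): algal tufts = 1.42/39.7 = 0.0358, barnacles = 4.18/16.2 = 0.258, detritus clumps = 14.5/50.1 = 0.289, tube worms = 17.1/37.7 = 0.454, amphipods = 1.45/6.9 = 0.21.
Ranked: tube worms > detritus clumps > barnacles > amphipods > algal tufts.

detritus clumps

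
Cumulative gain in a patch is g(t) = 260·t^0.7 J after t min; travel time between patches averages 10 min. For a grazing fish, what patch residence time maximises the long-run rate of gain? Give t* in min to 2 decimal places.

Optimal t* satisfies g'(t*) = g(t*)/(T + t*).
g'(t) = 0.7·260·t^-0.3. Setting 0.7·260·t^-0.3 = 260·t^0.7/(10+t) gives 0.7(10+t) = t, so 0.30·t = 0.7×10.
t* = 0.7×10/0.30 = 23.33 min.

23.33 min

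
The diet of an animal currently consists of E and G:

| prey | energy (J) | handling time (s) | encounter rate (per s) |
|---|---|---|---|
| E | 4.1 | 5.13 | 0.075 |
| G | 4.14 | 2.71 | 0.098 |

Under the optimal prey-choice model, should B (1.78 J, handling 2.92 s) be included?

Intake rate on the current diet: R = (0.075×4.1 + 0.098×4.14) / (1 + 0.075×5.13 + 0.098×2.71) = 0.7132/1.65 = 0.4322 J/s.
Profitability of B: 1.78/2.92 = 0.6096 J/s.
Since 0.6096 > R, including B increases the long-run rate.

Yes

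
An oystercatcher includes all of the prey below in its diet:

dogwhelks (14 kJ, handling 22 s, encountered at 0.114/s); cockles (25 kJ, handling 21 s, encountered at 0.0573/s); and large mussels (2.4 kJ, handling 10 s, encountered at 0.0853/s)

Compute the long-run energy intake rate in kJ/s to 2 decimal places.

0.58 kJ/s

R = Σλ_iE_i / (1 + Σλ_ih_i)
Numerator: 0.114×14 + 0.0573×25 + 0.0853×2.4 = 3.233
Denominator: 1 + 0.114×22 + 0.0573×21 + 0.0853×10 = 5.564
R = 3.233/5.564 = 0.5811 kJ/s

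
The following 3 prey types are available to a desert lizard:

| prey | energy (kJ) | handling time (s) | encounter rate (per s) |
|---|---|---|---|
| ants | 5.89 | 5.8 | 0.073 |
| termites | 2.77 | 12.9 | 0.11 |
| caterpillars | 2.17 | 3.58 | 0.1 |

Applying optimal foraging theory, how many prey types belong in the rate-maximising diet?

Rank by E/h (kJ/s): ants 1.02, caterpillars 0.606, termites 0.215. Include each in turn until the next type's E/h falls below the running intake rate.
Rate on top 1: 0.3021. caterpillars: 0.606 > 0.3021 → include.
Rate on top 2: 0.3632. termites: 0.215 < 0.3632 → exclude; stop.
Optimal diet: ants, caterpillars — 2 of 3 types.

2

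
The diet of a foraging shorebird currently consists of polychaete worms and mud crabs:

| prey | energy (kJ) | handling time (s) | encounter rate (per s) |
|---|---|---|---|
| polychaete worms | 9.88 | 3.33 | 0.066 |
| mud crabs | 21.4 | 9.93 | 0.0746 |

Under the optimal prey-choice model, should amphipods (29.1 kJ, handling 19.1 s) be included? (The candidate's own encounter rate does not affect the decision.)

Yes

Current rate: (0.066×9.88 + 0.0746×21.4)/(1 + 0.066×3.33 + 0.0746×9.93) = 1.147 kJ/s.
amphipods: E/h = 29.1/19.1 = 1.524 kJ/s.
Since 1.524 > R, including amphipods increases the long-run rate.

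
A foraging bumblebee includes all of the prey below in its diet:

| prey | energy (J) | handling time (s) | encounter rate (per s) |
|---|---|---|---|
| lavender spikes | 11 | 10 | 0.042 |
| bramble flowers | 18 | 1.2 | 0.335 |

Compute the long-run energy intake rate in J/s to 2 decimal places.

R = (0.042×11 + 0.335×18) / (1 + 0.042×10 + 0.335×1.2) = 6.492/1.822 = 3.563 J/s.

3.56 J/s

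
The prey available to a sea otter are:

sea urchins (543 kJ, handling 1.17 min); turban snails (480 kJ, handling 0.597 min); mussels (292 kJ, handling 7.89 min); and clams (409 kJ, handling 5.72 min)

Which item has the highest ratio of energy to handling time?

turban snails

In descending order of E/h:
turban snails: 480/0.597 = 804 kJ/min
sea urchins: 543/1.17 = 464 kJ/min
clams: 409/5.72 = 71.5 kJ/min
mussels: 292/7.89 = 37 kJ/min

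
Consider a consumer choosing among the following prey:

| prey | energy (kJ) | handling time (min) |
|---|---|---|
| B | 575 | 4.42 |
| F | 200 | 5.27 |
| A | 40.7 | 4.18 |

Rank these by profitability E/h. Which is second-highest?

F

In descending order of E/h:
B: 575/4.42 = 130 kJ/min
F: 200/5.27 = 38 kJ/min
A: 40.7/4.18 = 9.74 kJ/min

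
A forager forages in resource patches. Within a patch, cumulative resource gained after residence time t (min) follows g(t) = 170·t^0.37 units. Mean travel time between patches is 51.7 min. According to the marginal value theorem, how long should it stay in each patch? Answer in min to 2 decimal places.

Optimal t* satisfies g'(t*) = g(t*)/(T + t*).
g'(t) = 0.37·170·t^-0.63. Setting 0.37·170·t^-0.63 = 170·t^0.37/(51.7+t) gives 0.37(51.7+t) = t, so 0.63·t = 0.37×51.7.
t* = 0.37×51.7/0.63 = 30.36 min.

30.36 min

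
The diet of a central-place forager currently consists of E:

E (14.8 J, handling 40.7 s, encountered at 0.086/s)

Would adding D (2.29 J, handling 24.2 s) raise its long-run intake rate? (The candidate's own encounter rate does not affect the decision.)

No

On E alone, R = ΣλE/(1+Σλh) = 1.273/4.5 = 0.2828 J/s.
Profitability of D: 2.29/24.2 = 0.09463 J/s.
0.09463 < 0.2828, so adding D would lower the average — exclude it.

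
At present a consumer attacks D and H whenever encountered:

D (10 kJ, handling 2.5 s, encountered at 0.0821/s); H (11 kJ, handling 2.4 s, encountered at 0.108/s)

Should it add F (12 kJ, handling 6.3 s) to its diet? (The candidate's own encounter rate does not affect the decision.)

Yes

Current rate: (0.0821×10 + 0.108×11)/(1 + 0.0821×2.5 + 0.108×2.4) = 1.372 kJ/s.
Profitability of F: 12/6.3 = 1.905 kJ/s.
Since 1.905 > R, including F increases the long-run rate.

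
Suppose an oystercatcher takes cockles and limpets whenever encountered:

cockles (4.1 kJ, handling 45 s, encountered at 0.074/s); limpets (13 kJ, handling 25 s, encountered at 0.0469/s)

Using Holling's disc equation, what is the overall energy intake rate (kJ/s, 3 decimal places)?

0.166 kJ/s

R = (0.074×4.1 + 0.0469×13) / (1 + 0.074×45 + 0.0469×25) = 0.9131/5.502 = 0.1659 kJ/s.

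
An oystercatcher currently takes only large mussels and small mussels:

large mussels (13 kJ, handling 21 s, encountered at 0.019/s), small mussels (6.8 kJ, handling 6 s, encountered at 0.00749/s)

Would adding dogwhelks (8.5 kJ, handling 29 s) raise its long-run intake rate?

On large mussels and small mussels alone, R = ΣλE/(1+Σλh) = 0.2979/1.444 = 0.2063 kJ/s.
dogwhelks: E/h = 8.5/29 = 0.2931 kJ/s.
0.2931 > 0.2063, so adding dogwhelks raises the average — include it.

Yes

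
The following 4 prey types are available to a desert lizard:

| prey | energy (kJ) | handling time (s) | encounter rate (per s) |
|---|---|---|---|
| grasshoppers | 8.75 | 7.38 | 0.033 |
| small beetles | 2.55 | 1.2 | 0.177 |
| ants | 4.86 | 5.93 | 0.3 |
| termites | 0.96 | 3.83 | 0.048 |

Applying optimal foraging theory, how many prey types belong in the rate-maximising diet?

3

Profitabilities (E/h, kJ/s): small beetles 2.12, grasshoppers 1.19, ants 0.82, termites 0.251. Add prey in this order while the next type's profitability exceeds the intake rate on those already taken.
Rate on top 1: 0.3723. grasshoppers: 1.19 > 0.3723 → include.
Rate on top 2: 0.5083. ants: 0.82 > 0.5083 → include.
Rate on top 3: 0.6795. termites: 0.251 < 0.6795 → exclude; stop.
Optimal diet: small beetles, grasshoppers, ants — 3 of 4 types.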